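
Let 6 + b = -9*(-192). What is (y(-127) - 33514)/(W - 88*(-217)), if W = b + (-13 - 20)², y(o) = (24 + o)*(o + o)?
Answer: -7352/21907 ≈ -0.33560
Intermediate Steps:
y(o) = 2*o*(24 + o) (y(o) = (24 + o)*(2*o) = 2*o*(24 + o))
b = 1722 (b = -6 - 9*(-192) = -6 + 1728 = 1722)
W = 2811 (W = 1722 + (-13 - 20)² = 1722 + (-33)² = 1722 + 1089 = 2811)
(y(-127) - 33514)/(W - 88*(-217)) = (2*(-127)*(24 - 127) - 33514)/(2811 - 88*(-217)) = (2*(-127)*(-103) - 33514)/(2811 + 19096) = (26162 - 33514)/21907 = -7352*1/21907 = -7352/21907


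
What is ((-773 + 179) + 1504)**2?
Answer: 828100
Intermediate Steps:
((-773 + 179) + 1504)**2 = (-594 + 1504)**2 = 910**2 = 828100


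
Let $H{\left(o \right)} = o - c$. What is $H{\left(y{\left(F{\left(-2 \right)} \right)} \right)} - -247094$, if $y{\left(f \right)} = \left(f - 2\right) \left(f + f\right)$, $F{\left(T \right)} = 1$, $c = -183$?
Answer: $247275$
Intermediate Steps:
$y{\left(f \right)} = 2 f \left(-2 + f\right)$ ($y{\left(f \right)} = \left(-2 + f\right) 2 f = 2 f \left(-2 + f\right)$)
$H{\left(o \right)} = 183 + o$ ($H{\left(o \right)} = o - -183 = o + 183 = 183 + o$)
$H{\left(y{\left(F{\left(-2 \right)} \right)} \right)} - -247094 = \left(183 + 2 \cdot 1 \left(-2 + 1\right)\right) - -247094 = \left(183 + 2 \cdot 1 \left(-1\right)\right) + 247094 = \left(183 - 2\right) + 247094 = 181 + 247094 = 247275$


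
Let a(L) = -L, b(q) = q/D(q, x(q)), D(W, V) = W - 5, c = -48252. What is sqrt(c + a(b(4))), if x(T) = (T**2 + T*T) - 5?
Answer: 2*I*sqrt(12062) ≈ 219.65*I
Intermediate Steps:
x(T) = -5 + 2*T**2 (x(T) = (T**2 + T**2) - 5 = 2*T**2 - 5 = -5 + 2*T**2)
D(W, V) = -5 + W
b(q) = q/(-5 + q)
sqrt(c + a(b(4))) = sqrt(-48252 - 4/(-5 + 4)) = sqrt(-48252 - 4/(-1)) = sqrt(-48252 - 4*(-1)) = sqrt(-48252 - 1*(-4)) = sqrt(-48252 + 4) = sqrt(-48248) = 2*I*sqrt(12062)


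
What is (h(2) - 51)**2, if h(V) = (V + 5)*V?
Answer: 1369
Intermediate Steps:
h(V) = V*(5 + V) (h(V) = (5 + V)*V = V*(5 + V))
(h(2) - 51)**2 = (2*(5 + 2) - 51)**2 = (2*7 - 51)**2 = (14 - 51)**2 = (-37)**2 = 1369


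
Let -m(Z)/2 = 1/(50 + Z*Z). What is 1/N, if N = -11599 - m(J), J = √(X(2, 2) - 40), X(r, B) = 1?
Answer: -11/127587 ≈ -8.6216e-5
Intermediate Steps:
J = I*√39 (J = √(1 - 40) = √(-39) = I*√39 ≈ 6.245*I)
m(Z) = -2/(50 + Z²) (m(Z) = -2/(50 + Z*Z) = -2/(50 + Z²))
N = -127587/11 (N = -11599 - (-2)/(50 + (I*√39)²) = -11599 - (-2)/(50 - 39) = -11599 - (-2)/11 = -11599 - 1*(-2/11) = -11599 + 2/11 = -127587/11 ≈ -11599.)
1/N = 1/(-127587/11) = -11/127587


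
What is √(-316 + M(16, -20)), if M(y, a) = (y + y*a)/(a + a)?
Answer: I*√7710/5 ≈ 17.561*I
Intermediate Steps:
M(y, a) = (y + a*y)/(2*a) (M(y, a) = (y + a*y)/((2*a)) = (y + a*y)*(1/(2*a)) = (y + a*y)/(2*a))
√(-316 + M(16, -20)) = √(-316 + (½)*16*(1 - 20)/(-20)) = √(-316 + (½)*16*(-1/20)*(-19)) = √(-316 + 38/5) = √(-1542/5) = I*√7710/5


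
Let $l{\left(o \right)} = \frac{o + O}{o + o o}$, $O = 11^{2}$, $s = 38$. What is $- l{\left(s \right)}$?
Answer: $- \frac{53}{494} \approx -0.10729$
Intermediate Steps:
$O = 121$
$l{\left(o \right)} = \frac{121 + o}{o + o^{2}}$ ($l{\left(o \right)} = \frac{o + 121}{o + o o} = \frac{121 + o}{o + o^{2}}$)
$- l{\left(s \right)} = - \frac{121 + 38}{38 \left(1 + 38\right)} = - \frac{159}{38 \cdot 39} = \left(-1\right) \frac{53}{494} = - \frac{53}{494}$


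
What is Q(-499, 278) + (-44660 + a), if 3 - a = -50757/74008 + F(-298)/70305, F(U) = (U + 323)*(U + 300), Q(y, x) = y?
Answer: -46989816738031/1040626488 ≈ -45155.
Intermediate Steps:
F(U) = (300 + U)*(323 + U) (F(U) = (323 + U)*(300 + U) = (300 + U)*(323 + U))
a = 3834833561/1040626488 (a = 3 - (-50757/74008 + (96900 + (-298)² + 623*(-298))/70305) = 3 - (-50757*1/74008 + (96900 + 88804 - 185654)*(1/70305)) = 3 - (-50757/74008 + 50*(1/70305)) = 3 - (-50757/74008 + 10/14061) = 3 - 1*(-712954097/1040626488) = 3 + 712954097/1040626488 = 3834833561/1040626488 ≈ 3.6851)
Q(-499, 278) + (-44660 + a) = -499 + (-44660 + 3834833561/1040626488) = -499 - 46470544120519/1040626488 = -46989816738031/1040626488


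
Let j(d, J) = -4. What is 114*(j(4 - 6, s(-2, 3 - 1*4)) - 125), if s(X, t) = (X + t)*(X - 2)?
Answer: -14706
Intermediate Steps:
s(X, t) = (-2 + X)*(X + t) (s(X, t) = (X + t)*(-2 + X) = (-2 + X)*(X + t))
114*(j(4 - 6, s(-2, 3 - 1*4)) - 125) = 114*(-4 - 125) = 114*(-129) = -14706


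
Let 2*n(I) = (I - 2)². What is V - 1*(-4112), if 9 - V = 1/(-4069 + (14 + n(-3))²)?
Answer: 55497511/13467 ≈ 4121.0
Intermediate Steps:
n(I) = (-2 + I)²/2 (n(I) = (I - 2)²/2 = (-2 + I)²/2)
V = 121207/13467 (V = 9 - 1/(-4069 + (14 + (-2 - 3)²/2)²) = 9 - 1/(-4069 + (14 + (½)*(-5)²)²) = 9 - 1/(-4069 + (14 + (½)*25)²) = 9 - 1/(-4069 + (14 + 25/2)²) = 9 - 1/(-4069 + (53/2)²) = 9 - 1/(-4069 + 2809/4) = 9 - 1/(-13467/4) = 9 - 1*(-4/13467) = 9 + 4/13467 = 121207/13467 ≈ 9.0003)
V - 1*(-4112) = 121207/13467 - 1*(-4112) = 121207/13467 + 4112 = 55497511/13467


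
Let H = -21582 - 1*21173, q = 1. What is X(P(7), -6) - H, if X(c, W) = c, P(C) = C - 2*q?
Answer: 42760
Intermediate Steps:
P(C) = -2 + C (P(C) = C - 2*1 = C - 2 = -2 + C)
H = -42755 (H = -21582 - 21173 = -42755)
X(P(7), -6) - H = (-2 + 7) - 1*(-42755) = 5 + 42755 = 42760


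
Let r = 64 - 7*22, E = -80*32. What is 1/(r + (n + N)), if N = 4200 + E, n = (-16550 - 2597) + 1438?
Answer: -1/16159 ≈ -6.1885e-5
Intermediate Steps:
n = -17709 (n = -19147 + 1438 = -17709)
E = -2560
N = 1640 (N = 4200 - 2560 = 1640)
r = -90 (r = 64 - 154 = -90)
1/(r + (n + N)) = 1/(-90 + (-17709 + 1640)) = 1/(-90 - 16069) = 1/(-16159) = -1/16159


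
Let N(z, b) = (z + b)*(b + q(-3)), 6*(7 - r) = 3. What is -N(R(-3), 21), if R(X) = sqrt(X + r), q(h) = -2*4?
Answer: -273 - 13*sqrt(14)/2 ≈ -297.32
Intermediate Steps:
r = 13/2 (r = 7 - 1/6*3 = 7 - 1/2 = 13/2 ≈ 6.5000)
q(h) = -8
R(X) = sqrt(13/2 + X) (R(X) = sqrt(X + 13/2) = sqrt(13/2 + X))
N(z, b) = (-8 + b)*(b + z) (N(z, b) = (z + b)*(b - 8) = (b + z)*(-8 + b) = (-8 + b)*(b + z))
-N(R(-3), 21) = -(21**2 - 8*21 - 4*sqrt(26 + 4*(-3)) + 21*(sqrt(26 + 4*(-3))/2)) = -(441 - 168 - 4*sqrt(26 - 12) + 21*(sqrt(26 - 12)/2)) = -(441 - 168 - 4*sqrt(14) + 21*(sqrt(14)/2)) = -(441 - 168 - 4*sqrt(14) + 21*sqrt(14)/2) = -(273 + 13*sqrt(14)/2) = -273 - 13*sqrt(14)/2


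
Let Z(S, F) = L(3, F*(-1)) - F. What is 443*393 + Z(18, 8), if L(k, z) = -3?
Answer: 174088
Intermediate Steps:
Z(S, F) = -3 - F
443*393 + Z(18, 8) = 443*393 + (-3 - 1*8) = 174099 + (-3 - 8) = 174099 - 11 = 174088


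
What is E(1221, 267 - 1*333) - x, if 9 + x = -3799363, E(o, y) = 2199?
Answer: 3801571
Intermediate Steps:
x = -3799372 (x = -9 - 3799363 = -3799372)
E(1221, 267 - 1*333) - x = 2199 - 1*(-3799372) = 2199 + 3799372 = 3801571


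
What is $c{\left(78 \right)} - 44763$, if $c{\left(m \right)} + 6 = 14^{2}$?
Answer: $-44573$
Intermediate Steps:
$c{\left(m \right)} = 190$ ($c{\left(m \right)} = -6 + 14^{2} = -6 + 196 = 190$)
$c{\left(78 \right)} - 44763 = 190 - 44763 = -44573$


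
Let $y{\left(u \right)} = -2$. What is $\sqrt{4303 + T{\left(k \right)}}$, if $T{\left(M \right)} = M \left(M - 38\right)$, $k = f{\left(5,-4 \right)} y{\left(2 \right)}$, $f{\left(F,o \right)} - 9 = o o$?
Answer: $3 \sqrt{967} \approx 93.29$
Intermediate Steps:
$f{\left(F,o \right)} = 9 + o^{2}$ ($f{\left(F,o \right)} = 9 + o o = 9 + o^{2}$)
$k = -50$ ($k = \left(9 + \left(-4\right)^{2}\right) \left(-2\right) = \left(9 + 16\right) \left(-2\right) = 25 \left(-2\right) = -50$)
$T{\left(M \right)} = M \left(-38 + M\right)$
$\sqrt{4303 + T{\left(k \right)}} = \sqrt{4303 - 50 \left(-38 - 50\right)} = \sqrt{4303 - -4400} = \sqrt{4303 + 4400} = \sqrt{8703} = 3 \sqrt{967}$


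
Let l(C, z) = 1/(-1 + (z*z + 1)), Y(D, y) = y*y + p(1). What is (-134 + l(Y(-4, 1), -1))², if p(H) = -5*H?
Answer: 17689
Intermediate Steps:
Y(D, y) = -5 + y² (Y(D, y) = y*y - 5*1 = y² - 5 = -5 + y²)
l(C, z) = z⁻² (l(C, z) = 1/(-1 + (z² + 1)) = 1/(-1 + (1 + z²)) = 1/(z²) = z⁻²)
(-134 + l(Y(-4, 1), -1))² = (-134 + (-1)⁻²)² = (-134 + 1)² = (-133)² = 17689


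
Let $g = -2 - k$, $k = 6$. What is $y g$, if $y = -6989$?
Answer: $55912$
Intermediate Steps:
$g = -8$ ($g = -2 - 6 = -8$)
$y g = \left(-6989\right) \left(-8\right) = 55912$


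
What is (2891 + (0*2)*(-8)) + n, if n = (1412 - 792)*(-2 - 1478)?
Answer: -914709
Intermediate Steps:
n = -917600 (n = 620*(-1480) = -917600)
(2891 + (0*2)*(-8)) + n = (2891 + (0*2)*(-8)) - 917600 = (2891 + 0*(-8)) - 917600 = (2891 + 0) - 917600 = 2891 - 917600 = -914709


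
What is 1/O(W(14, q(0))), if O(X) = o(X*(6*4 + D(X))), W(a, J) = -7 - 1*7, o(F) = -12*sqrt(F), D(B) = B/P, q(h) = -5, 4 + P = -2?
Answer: I*sqrt(3318)/13272 ≈ 0.0043401*I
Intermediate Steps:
P = -6 (P = -4 - 2 = -6)
D(B) = -B/6 (D(B) = B/(-6) = B*(-1/6) = -B/6)
W(a, J) = -14 (W(a, J) = -7 - 7 = -14)
O(X) = -12*sqrt(X*(24 - X/6)) (O(X) = -12*sqrt(X*(6*4 - X/6)) = -12*sqrt(X*(24 - X/6)))
1/O(W(14, q(0))) = 1/(-2*sqrt(6)*sqrt(-1*(-14)*(-144 - 14))) = 1/(-2*sqrt(6)*sqrt(-1*(-14)*(-158))) = 1/(-2*sqrt(6)*sqrt(-2212)) = 1/(-2*sqrt(6)*2*I*sqrt(553)) = 1/(-4*I*sqrt(3318)) = I*sqrt(3318)/13272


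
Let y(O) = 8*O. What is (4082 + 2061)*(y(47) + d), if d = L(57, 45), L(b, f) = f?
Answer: 2586203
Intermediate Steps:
d = 45
(4082 + 2061)*(y(47) + d) = (4082 + 2061)*(8*47 + 45) = 6143*(376 + 45) = 6143*421 = 2586203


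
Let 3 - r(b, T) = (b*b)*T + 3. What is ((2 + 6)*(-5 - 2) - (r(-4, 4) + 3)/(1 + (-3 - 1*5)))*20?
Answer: -9060/7 ≈ -1294.3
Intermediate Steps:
r(b, T) = -T*b² (r(b, T) = 3 - ((b*b)*T + 3) = 3 - (b²*T + 3) = 3 - (T*b² + 3) = 3 - (3 + T*b²) = 3 + (-3 - T*b²) = -T*b²)
((2 + 6)*(-5 - 2) - (r(-4, 4) + 3)/(1 + (-3 - 1*5)))*20 = ((2 + 6)*(-5 - 2) - (-1*4*(-4)² + 3)/(1 + (-3 - 1*5)))*20 = (8*(-7) - (-1*4*16 + 3)/(1 + (-3 - 5)))*20 = (-56 - (-64 + 3)/(1 - 8))*20 = (-56 - (-61)/(-7))*20 = (-56 - (-61)*(-1)/7)*20 = (-56 - 1*61/7)*20 = (-56 - 61/7)*20 = -453/7*20 = -9060/7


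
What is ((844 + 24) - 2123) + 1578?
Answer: 323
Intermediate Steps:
((844 + 24) - 2123) + 1578 = (868 - 2123) + 1578 = -1255 + 1578 = 323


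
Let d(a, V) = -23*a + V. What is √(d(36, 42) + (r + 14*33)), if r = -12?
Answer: 4*I*√21 ≈ 18.33*I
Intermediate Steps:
d(a, V) = V - 23*a
√(d(36, 42) + (r + 14*33)) = √((42 - 23*36) + (-12 + 14*33)) = √((42 - 828) + (-12 + 462)) = √(-786 + 450) = √(-336) = 4*I*√21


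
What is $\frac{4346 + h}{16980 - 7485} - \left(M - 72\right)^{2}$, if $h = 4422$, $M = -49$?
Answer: $- \frac{139007527}{9495} \approx -14640.0$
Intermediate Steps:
$\frac{4346 + h}{16980 - 7485} - \left(M - 72\right)^{2} = \frac{4346 + 4422}{16980 - 7485} - \left(-49 - 72\right)^{2} = \frac{8768}{9495} - \left(-121\right)^{2} = 8768 \cdot \frac{1}{9495} - 14641 = \frac{8768}{9495} - 14641 = - \frac{139007527}{9495}$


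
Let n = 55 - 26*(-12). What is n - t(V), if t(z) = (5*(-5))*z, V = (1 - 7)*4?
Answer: -233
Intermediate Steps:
V = -24 (V = -6*4 = -24)
t(z) = -25*z
n = 367 (n = 55 + 312 = 367)
n - t(V) = 367 - (-25)*(-24) = 367 - 1*600 = 367 - 600 = -233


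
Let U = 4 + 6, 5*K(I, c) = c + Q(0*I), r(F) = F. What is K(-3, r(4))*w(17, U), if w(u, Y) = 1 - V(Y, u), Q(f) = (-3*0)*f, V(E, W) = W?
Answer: -64/5 ≈ -12.800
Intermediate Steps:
Q(f) = 0 (Q(f) = 0*f = 0)
K(I, c) = c/5 (K(I, c) = (c + 0)/5 = c/5)
U = 10
w(u, Y) = 1 - u
K(-3, r(4))*w(17, U) = ((⅕)*4)*(1 - 1*17) = 4*(1 - 17)/5 = (⅘)*(-16) = -64/5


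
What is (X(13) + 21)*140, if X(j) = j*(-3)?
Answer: -2520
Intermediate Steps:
X(j) = -3*j
(X(13) + 21)*140 = (-3*13 + 21)*140 = (-39 + 21)*140 = -18*140 = -2520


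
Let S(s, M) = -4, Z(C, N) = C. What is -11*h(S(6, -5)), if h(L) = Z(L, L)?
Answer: 44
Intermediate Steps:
h(L) = L
-11*h(S(6, -5)) = -11*(-4) = 44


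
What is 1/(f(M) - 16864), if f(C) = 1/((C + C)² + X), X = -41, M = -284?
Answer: -322583/5440039711 ≈ -5.9298e-5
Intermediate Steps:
f(C) = 1/(-41 + 4*C²) (f(C) = 1/((C + C)² - 41) = 1/((2*C)² - 41) = 1/(4*C² - 41) = 1/(-41 + 4*C²))
1/(f(M) - 16864) = 1/(1/(-41 + 4*(-284)²) - 16864) = 1/(1/(-41 + 4*80656) - 16864) = 1/(1/(-41 + 322624) - 16864) = 1/(1/322583 - 16864) = 1/(-5440039711/322583) = -322583/5440039711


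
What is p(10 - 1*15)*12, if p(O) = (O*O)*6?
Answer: 1800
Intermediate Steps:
p(O) = 6*O² (p(O) = O²*6 = 6*O²)
p(10 - 1*15)*12 = (6*(10 - 1*15)²)*12 = (6*(10 - 15)²)*12 = (6*(-5)²)*12 = (6*25)*12 = 150*12 = 1800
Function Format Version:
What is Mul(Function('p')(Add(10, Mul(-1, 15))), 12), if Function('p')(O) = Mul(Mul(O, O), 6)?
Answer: 1800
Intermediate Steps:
Function('p')(O) = Mul(6, Pow(O, 2)) (Function('p')(O) = Mul(Pow(O, 2), 6) = Mul(6, Pow(O, 2)))
Mul(Function('p')(Add(10, Mul(-1, 15))), 12) = Mul(Mul(6, Pow(Add(10, Mul(-1, 15)), 2)), 12) = Mul(Mul(6, Pow(Add(10, -15), 2)), 12) = Mul(Mul(6, Pow(-5, 2)), 12) = Mul(Mul(6, 25), 12) = Mul(150, 12) = 1800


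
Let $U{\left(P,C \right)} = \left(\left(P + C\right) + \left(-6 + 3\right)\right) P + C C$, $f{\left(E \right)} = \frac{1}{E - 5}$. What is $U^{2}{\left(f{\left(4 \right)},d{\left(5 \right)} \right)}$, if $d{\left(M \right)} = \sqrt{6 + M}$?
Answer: $\left(15 - \sqrt{11}\right)^{2} \approx 136.5$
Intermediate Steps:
$f{\left(E \right)} = \frac{1}{-5 + E}$
$U{\left(P,C \right)} = C^{2} + P \left(-3 + C + P\right)$ ($U{\left(P,C \right)} = \left(\left(C + P\right) - 3\right) P + C^{2} = \left(-3 + C + P\right) P + C^{2} = P \left(-3 + C + P\right) + C^{2} = C^{2} + P \left(-3 + C + P\right)$)
$U^{2}{\left(f{\left(4 \right)},d{\left(5 \right)} \right)} = \left(\left(\sqrt{6 + 5}\right)^{2} + \left(\frac{1}{-5 + 4}\right)^{2} - \frac{3}{-5 + 4} + \frac{\sqrt{6 + 5}}{-5 + 4}\right)^{2} = \left(\left(\sqrt{11}\right)^{2} + \left(\frac{1}{-1}\right)^{2} - \frac{3}{-1} + \frac{\sqrt{11}}{-1}\right)^{2} = \left(11 + \left(-1\right)^{2} - -3 + \sqrt{11} \left(-1\right)\right)^{2} = \left(11 + 1 + 3 - \sqrt{11}\right)^{2} = \left(15 - \sqrt{11}\right)^{2}$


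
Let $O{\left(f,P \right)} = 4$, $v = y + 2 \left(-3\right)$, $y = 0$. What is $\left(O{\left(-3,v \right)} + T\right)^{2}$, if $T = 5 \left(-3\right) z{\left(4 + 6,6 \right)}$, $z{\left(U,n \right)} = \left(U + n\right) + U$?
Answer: $148996$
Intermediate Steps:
$z{\left(U,n \right)} = n + 2 U$
$v = -6$ ($v = 0 + 2 \left(-3\right) = 0 - 6 = -6$)
$T = -390$ ($T = 5 \left(-3\right) \left(6 + 2 \left(4 + 6\right)\right) = - 15 \left(6 + 2 \cdot 10\right) = - 15 \left(6 + 20\right) = \left(-15\right) 26 = -390$)
$\left(O{\left(-3,v \right)} + T\right)^{2} = \left(4 - 390\right)^{2} = \left(-386\right)^{2} = 148996$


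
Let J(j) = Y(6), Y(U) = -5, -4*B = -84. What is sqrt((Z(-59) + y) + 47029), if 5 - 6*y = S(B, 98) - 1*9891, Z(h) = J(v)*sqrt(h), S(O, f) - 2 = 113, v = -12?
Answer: sqrt(1751730 - 180*I*sqrt(59))/6 ≈ 220.59 - 0.087053*I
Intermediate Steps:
B = 21 (B = -1/4*(-84) = 21)
J(j) = -5
S(O, f) = 115 (S(O, f) = 2 + 113 = 115)
Z(h) = -5*sqrt(h)
y = 9781/6 (y = 5/6 - (115 - 1*9891)/6 = 5/6 - (115 - 9891)/6 = 5/6 - 1/6*(-9776) = 5/6 + 4888/3 = 9781/6 ≈ 1630.2)
sqrt((Z(-59) + y) + 47029) = sqrt((-5*I*sqrt(59) + 9781/6) + 47029) = sqrt((9781/6 - 5*I*sqrt(59)) + 47029) = sqrt(291955/6 - 5*I*sqrt(59))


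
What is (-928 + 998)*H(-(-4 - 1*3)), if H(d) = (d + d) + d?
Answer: 1470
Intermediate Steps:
H(d) = 3*d (H(d) = 2*d + d = 3*d)
(-928 + 998)*H(-(-4 - 1*3)) = (-928 + 998)*(3*(-(-4 - 1*3))) = 70*(3*(-(-4 - 3))) = 70*(3*(-1*(-7))) = 70*(3*7) = 70*21 = 1470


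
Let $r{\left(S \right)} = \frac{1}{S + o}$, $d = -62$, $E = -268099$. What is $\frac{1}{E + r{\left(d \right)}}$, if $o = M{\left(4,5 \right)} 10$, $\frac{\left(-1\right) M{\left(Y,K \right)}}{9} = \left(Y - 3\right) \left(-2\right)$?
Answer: $- \frac{118}{31635681} \approx -3.73 \cdot 10^{-6}$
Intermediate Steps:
$M{\left(Y,K \right)} = -54 + 18 Y$ ($M{\left(Y,K \right)} = - 9 \left(Y - 3\right) \left(-2\right) = - 9 \left(-3 + Y\right) \left(-2\right) = - 9 \left(6 - 2 Y\right) = -54 + 18 Y$)
$o = 180$ ($o = \left(-54 + 18 \cdot 4\right) 10 = \left(-54 + 72\right) 10 = 18 \cdot 10 = 180$)
$r{\left(S \right)} = \frac{1}{180 + S}$ ($r{\left(S \right)} = \frac{1}{S + 180} = \frac{1}{180 + S}$)
$\frac{1}{E + r{\left(d \right)}} = \frac{1}{-268099 + \frac{1}{180 - 62}} = \frac{1}{-268099 + \frac{1}{118}} = \frac{1}{- \frac{31635681}{118}} = - \frac{118}{31635681}$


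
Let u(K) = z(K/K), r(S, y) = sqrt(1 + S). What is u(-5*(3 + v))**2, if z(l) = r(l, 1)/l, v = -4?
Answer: 2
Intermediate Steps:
z(l) = sqrt(1 + l)/l
u(K) = sqrt(2) (u(K) = sqrt(1 + K/K)/((K/K)) = sqrt(1 + 1)/1 = 1*sqrt(2) = sqrt(2))
u(-5*(3 + v))**2 = (sqrt(2))**2 = 2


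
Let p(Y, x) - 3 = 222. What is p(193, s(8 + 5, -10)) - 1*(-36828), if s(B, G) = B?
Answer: 37053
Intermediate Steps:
p(Y, x) = 225 (p(Y, x) = 3 + 222 = 225)
p(193, s(8 + 5, -10)) - 1*(-36828) = 225 - 1*(-36828) = 225 + 36828 = 37053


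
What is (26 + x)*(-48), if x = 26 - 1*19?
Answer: -1584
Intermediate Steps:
x = 7 (x = 26 - 19 = 7)
(26 + x)*(-48) = (26 + 7)*(-48) = 33*(-48) = -1584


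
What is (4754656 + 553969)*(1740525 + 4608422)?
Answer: 33704178767875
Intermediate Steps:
(4754656 + 553969)*(1740525 + 4608422) = 5308625*6348947 = 33704178767875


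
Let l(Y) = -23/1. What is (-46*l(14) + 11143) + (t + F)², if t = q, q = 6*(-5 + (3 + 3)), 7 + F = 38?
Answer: 13570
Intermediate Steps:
F = 31 (F = -7 + 38 = 31)
l(Y) = -23 (l(Y) = -23*1 = -23)
q = 6 (q = 6*(-5 + 6) = 6*1 = 6)
t = 6
(-46*l(14) + 11143) + (t + F)² = (-46*(-23) + 11143) + (6 + 31)² = (1058 + 11143) + 37² = 12201 + 1369 = 13570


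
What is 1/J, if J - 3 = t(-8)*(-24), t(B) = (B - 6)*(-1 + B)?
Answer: -1/3021 ≈ -0.00033102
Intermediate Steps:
t(B) = (-1 + B)*(-6 + B) (t(B) = (-6 + B)*(-1 + B) = (-1 + B)*(-6 + B))
J = -3021 (J = 3 + (6 + (-8)² - 7*(-8))*(-24) = 3 + (6 + 64 + 56)*(-24) = 3 + 126*(-24) = 3 - 3024 = -3021)
1/J = 1/(-3021) = -1/3021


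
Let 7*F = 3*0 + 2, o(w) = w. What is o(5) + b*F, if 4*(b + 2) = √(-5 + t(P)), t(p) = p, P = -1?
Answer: 31/7 + I*√6/14 ≈ 4.4286 + 0.17496*I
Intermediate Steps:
b = -2 + I*√6/4 (b = -2 + √(-5 - 1)/4 = -2 + √(-6)/4 = -2 + (I*√6)/4 = -2 + I*√6/4 ≈ -2.0 + 0.61237*I)
F = 2/7 (F = (3*0 + 2)/7 = (0 + 2)/7 = (⅐)*2 = 2/7 ≈ 0.28571)
o(5) + b*F = 5 + (-2 + I*√6/4)*(2/7) = 5 + (-4/7 + I*√6/14) = 31/7 + I*√6/14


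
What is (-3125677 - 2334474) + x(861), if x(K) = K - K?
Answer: -5460151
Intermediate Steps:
x(K) = 0
(-3125677 - 2334474) + x(861) = (-3125677 - 2334474) + 0 = -5460151 + 0 = -5460151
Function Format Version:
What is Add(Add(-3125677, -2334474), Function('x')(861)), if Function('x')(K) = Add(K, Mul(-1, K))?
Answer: -5460151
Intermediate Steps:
Function('x')(K) = 0
Add(Add(-3125677, -2334474), Function('x')(861)) = Add(Add(-3125677, -2334474), 0) = Add(-5460151, 0) = -5460151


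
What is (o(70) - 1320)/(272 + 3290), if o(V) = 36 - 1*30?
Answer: -657/1781 ≈ -0.36889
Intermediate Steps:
o(V) = 6 (o(V) = 36 - 30 = 6)
(o(70) - 1320)/(272 + 3290) = (6 - 1320)/(272 + 3290) = -1314/3562 = -1314*1/3562 = -657/1781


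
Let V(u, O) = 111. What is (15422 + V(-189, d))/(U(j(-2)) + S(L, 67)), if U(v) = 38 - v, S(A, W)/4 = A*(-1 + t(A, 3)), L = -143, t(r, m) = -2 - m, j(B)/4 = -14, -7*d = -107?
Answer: 15533/3526 ≈ 4.4053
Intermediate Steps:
d = 107/7 (d = -⅐*(-107) = 107/7 ≈ 15.286)
j(B) = -56 (j(B) = 4*(-14) = -56)
S(A, W) = -24*A (S(A, W) = 4*(A*(-1 + (-2 - 1*3))) = 4*(A*(-1 + (-2 - 3))) = 4*(A*(-1 - 5)) = 4*(A*(-6)) = 4*(-6*A) = -24*A)
(15422 + V(-189, d))/(U(j(-2)) + S(L, 67)) = (15422 + 111)/((38 - 1*(-56)) - 24*(-143)) = 15533/((38 + 56) + 3432) = 15533/(94 + 3432) = 15533/3526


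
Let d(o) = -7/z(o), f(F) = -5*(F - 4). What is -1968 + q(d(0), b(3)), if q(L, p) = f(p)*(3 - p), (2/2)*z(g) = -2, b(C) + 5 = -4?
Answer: -1188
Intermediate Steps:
b(C) = -9 (b(C) = -5 - 4 = -9)
z(g) = -2
f(F) = 20 - 5*F (f(F) = -5*(-4 + F) = 20 - 5*F)
d(o) = 7/2 (d(o) = -7/(-2) = -7*(-1/2) = 7/2)
q(L, p) = (3 - p)*(20 - 5*p) (q(L, p) = (20 - 5*p)*(3 - p) = (3 - p)*(20 - 5*p))
-1968 + q(d(0), b(3)) = -1968 + 5*(-4 - 9)*(-3 - 9) = -1968 + 5*(-13)*(-12) = -1968 + 780 = -1188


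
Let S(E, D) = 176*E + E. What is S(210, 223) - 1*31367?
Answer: 5803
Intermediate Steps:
S(E, D) = 177*E
S(210, 223) - 1*31367 = 177*210 - 1*31367 = 37170 - 31367 = 5803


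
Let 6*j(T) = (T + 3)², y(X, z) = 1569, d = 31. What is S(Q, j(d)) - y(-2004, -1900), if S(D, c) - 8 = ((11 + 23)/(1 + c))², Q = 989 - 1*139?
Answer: -526922317/337561 ≈ -1561.0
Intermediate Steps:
Q = 850 (Q = 989 - 139 = 850)
j(T) = (3 + T)²/6 (j(T) = (T + 3)²/6 = (3 + T)²/6)
S(D, c) = 8 + 1156/(1 + c)² (S(D, c) = 8 + ((11 + 23)/(1 + c))² = 8 + (34/(1 + c))² = 8 + 1156/(1 + c)²)
S(Q, j(d)) - y(-2004, -1900) = (8 + 1156/(1 + (3 + 31)²/6)²) - 1*1569 = (8 + 1156/(1 + (⅙)*34²)²) - 1569 = (8 + 1156/(1 + (⅙)*1156)²) - 1569 = (8 + 1156/(1 + 578/3)²) - 1569 = (8 + 1156/(581/3)²) - 1569 = (8 + 1156*(9/337561)) - 1569 = (8 + 10404/337561) - 1569 = 2710892/337561 - 1569 = -526922317/337561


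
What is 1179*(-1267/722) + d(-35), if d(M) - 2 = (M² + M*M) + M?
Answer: 251281/722 ≈ 348.03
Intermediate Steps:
d(M) = 2 + M + 2*M² (d(M) = 2 + ((M² + M*M) + M) = 2 + ((M² + M²) + M) = 2 + (2*M² + M) = 2 + (M + 2*M²) = 2 + M + 2*M²)
1179*(-1267/722) + d(-35) = 1179*(-1267/722) + (2 - 35 + 2*(-35)²) = 1179*(-1267*1/722) + (2 - 35 + 2*1225) = 1179*(-1267/722) + (2 - 35 + 2450) = -1493793/722 + 2417 = 251281/722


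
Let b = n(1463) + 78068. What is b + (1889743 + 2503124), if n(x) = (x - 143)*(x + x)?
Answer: 8333255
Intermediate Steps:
n(x) = 2*x*(-143 + x) (n(x) = (-143 + x)*(2*x) = 2*x*(-143 + x))
b = 3940388 (b = 2*1463*(-143 + 1463) + 78068 = 2*1463*1320 + 78068 = 3862320 + 78068 = 3940388)
b + (1889743 + 2503124) = 3940388 + (1889743 + 2503124) = 3940388 + 4392867 = 8333255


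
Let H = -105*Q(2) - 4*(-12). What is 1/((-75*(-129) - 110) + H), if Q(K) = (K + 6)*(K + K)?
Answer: 1/6253 ≈ 0.00015992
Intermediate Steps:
Q(K) = 2*K*(6 + K) (Q(K) = (6 + K)*(2*K) = 2*K*(6 + K))
H = -3312 (H = -210*2*(6 + 2) - 4*(-12) = -210*2*8 + 48 = -105*32 + 48 = -3360 + 48 = -3312)
1/((-75*(-129) - 110) + H) = 1/((-75*(-129) - 110) - 3312) = 1/((9675 - 110) - 3312) = 1/(9565 - 3312) = 1/6253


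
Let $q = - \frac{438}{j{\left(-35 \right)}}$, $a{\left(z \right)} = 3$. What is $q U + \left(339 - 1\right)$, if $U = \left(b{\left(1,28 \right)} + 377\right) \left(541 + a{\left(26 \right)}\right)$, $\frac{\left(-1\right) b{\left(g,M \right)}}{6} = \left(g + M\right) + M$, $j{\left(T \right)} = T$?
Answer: $238610$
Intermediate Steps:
$q = \frac{438}{35}$ ($q = - \frac{438}{-35} = \left(-438\right) \left(- \frac{1}{35}\right) = \frac{438}{35} \approx 12.514$)
$b{\left(g,M \right)} = - 12 M - 6 g$ ($b{\left(g,M \right)} = - 6 \left(\left(g + M\right) + M\right) = - 6 \left(\left(M + g\right) + M\right) = - 6 \left(g + 2 M\right) = - 12 M - 6 g$)
$U = 19040$ ($U = \left(\left(\left(-12\right) 28 - 6\right) + 377\right) \left(541 + 3\right) = \left(\left(-336 - 6\right) + 377\right) 544 = \left(-342 + 377\right) 544 = 35 \cdot 544 = 19040$)
$q U + \left(339 - 1\right) = \frac{438}{35} \cdot 19040 + \left(339 - 1\right) = 238272 + \left(339 - 1\right) = 238272 + 338 = 238610$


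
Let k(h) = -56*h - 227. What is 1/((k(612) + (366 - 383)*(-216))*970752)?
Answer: -1/29925371904 ≈ -3.3416e-11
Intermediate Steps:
k(h) = -227 - 56*h
1/((k(612) + (366 - 383)*(-216))*970752) = 1/(((-227 - 56*612) + (366 - 383)*(-216))*970752) = (1/970752)/((-227 - 34272) - 17*(-216)) = (1/970752)/(-34499 + 3672) = (1/970752)/(-30827) = -1/30827*1/970752 = -1/29925371904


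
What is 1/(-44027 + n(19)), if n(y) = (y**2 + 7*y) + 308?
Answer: -1/43225 ≈ -2.3135e-5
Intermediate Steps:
n(y) = 308 + y**2 + 7*y
1/(-44027 + n(19)) = 1/(-44027 + (308 + 19**2 + 7*19)) = 1/(-44027 + (308 + 361 + 133)) = 1/(-44027 + 802) = 1/(-43225) = -1/43225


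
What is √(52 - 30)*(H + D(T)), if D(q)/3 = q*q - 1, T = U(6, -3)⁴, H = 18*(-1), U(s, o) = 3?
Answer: 19662*√22 ≈ 92223.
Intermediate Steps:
H = -18
T = 81 (T = 3⁴ = 81)
D(q) = -3 + 3*q² (D(q) = 3*(q*q - 1) = 3*(q² - 1) = 3*(-1 + q²) = -3 + 3*q²)
√(52 - 30)*(H + D(T)) = √(52 - 30)*(-18 + (-3 + 3*81²)) = √22*(-18 + (-3 + 3*6561)) = √22*(-18 + (-3 + 19683)) = √22*(-18 + 19680) = √22*19662 = 19662*√22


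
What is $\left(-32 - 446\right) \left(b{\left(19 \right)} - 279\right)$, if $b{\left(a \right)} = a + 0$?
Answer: $124280$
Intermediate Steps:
$b{\left(a \right)} = a$
$\left(-32 - 446\right) \left(b{\left(19 \right)} - 279\right) = \left(-32 - 446\right) \left(19 - 279\right) = \left(-478\right) \left(-260\right) = 124280$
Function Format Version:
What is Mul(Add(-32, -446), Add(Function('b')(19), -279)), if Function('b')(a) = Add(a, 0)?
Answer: 124280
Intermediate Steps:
Function('b')(a) = a
Mul(Add(-32, -446), Add(Function('b')(19), -279)) = Mul(Add(-32, -446), Add(19, -279)) = Mul(-478, -260) = 124280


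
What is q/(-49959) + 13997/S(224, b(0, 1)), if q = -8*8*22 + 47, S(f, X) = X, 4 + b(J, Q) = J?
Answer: -699270679/199836 ≈ -3499.2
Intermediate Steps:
b(J, Q) = -4 + J
q = -1361 (q = -64*22 + 47 = -1408 + 47 = -1361)
q/(-49959) + 13997/S(224, b(0, 1)) = -1361/(-49959) + 13997/(-4 + 0) = -1361*(-1/49959) + 13997/(-4) = 1361/49959 + 13997*(-1/4) = 1361/49959 - 13997/4 = -699270679/199836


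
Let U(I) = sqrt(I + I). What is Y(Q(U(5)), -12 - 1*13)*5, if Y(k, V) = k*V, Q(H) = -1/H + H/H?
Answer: -125 + 25*sqrt(10)/2 ≈ -85.472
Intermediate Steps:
U(I) = sqrt(2)*sqrt(I) (U(I) = sqrt(2*I) = sqrt(2)*sqrt(I))
Q(H) = 1 - 1/H (Q(H) = -1/H + 1 = 1 - 1/H)
Y(k, V) = V*k
Y(Q(U(5)), -12 - 1*13)*5 = ((-12 - 1*13)*((-1 + sqrt(2)*sqrt(5))/((sqrt(2)*sqrt(5)))))*5 = ((-12 - 13)*((-1 + sqrt(10))/(sqrt(10))))*5 = -25*sqrt(10)/10*(-1 + sqrt(10))*5 = -5*sqrt(10)*(-1 + sqrt(10))/2*5 = -25*sqrt(10)*(-1 + sqrt(10))/2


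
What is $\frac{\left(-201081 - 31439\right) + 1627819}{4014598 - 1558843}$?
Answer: $\frac{1395299}{2455755} \approx 0.56818$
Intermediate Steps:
$\frac{\left(-201081 - 31439\right) + 1627819}{4014598 - 1558843} = \frac{\left(-201081 - 31439\right) + 1627819}{2455755} = \left(-232520 + 1627819\right) \frac{1}{2455755} = 1395299 \cdot \frac{1}{2455755} = \frac{1395299}{2455755}$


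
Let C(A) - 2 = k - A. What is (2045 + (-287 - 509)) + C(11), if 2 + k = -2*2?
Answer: 1234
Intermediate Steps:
k = -6 (k = -2 - 2*2 = -2 - 4 = -6)
C(A) = -4 - A (C(A) = 2 + (-6 - A) = -4 - A)
(2045 + (-287 - 509)) + C(11) = (2045 + (-287 - 509)) + (-4 - 1*11) = (2045 - 796) + (-4 - 11) = 1249 - 15 = 1234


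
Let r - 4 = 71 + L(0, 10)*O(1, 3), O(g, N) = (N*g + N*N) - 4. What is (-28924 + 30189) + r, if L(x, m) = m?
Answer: 1420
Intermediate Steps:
O(g, N) = -4 + N² + N*g (O(g, N) = (N*g + N²) - 4 = (N² + N*g) - 4 = -4 + N² + N*g)
r = 155 (r = 4 + (71 + 10*(-4 + 3² + 3*1)) = 4 + (71 + 10*(-4 + 9 + 3)) = 4 + (71 + 10*8) = 4 + (71 + 80) = 4 + 151 = 155)
(-28924 + 30189) + r = (-28924 + 30189) + 155 = 1265 + 155 = 1420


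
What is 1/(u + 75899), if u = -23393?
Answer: 1/52506 ≈ 1.9045e-5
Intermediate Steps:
1/(u + 75899) = 1/(-23393 + 75899) = 1/52506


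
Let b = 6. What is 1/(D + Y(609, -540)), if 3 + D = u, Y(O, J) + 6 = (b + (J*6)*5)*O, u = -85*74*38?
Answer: -1/10101175 ≈ -9.8998e-8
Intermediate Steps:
u = -239020 (u = -6290*38 = -239020)
Y(O, J) = -6 + O*(6 + 30*J) (Y(O, J) = -6 + (6 + (J*6)*5)*O = -6 + (6 + (6*J)*5)*O = -6 + (6 + 30*J)*O = -6 + O*(6 + 30*J))
D = -239023 (D = -3 - 239020 = -239023)
1/(D + Y(609, -540)) = 1/(-239023 + (-6 + 6*609 + 30*(-540)*609)) = 1/(-239023 + (-6 + 3654 - 9865800)) = 1/(-239023 - 9862152) = 1/(-10101175) = -1/10101175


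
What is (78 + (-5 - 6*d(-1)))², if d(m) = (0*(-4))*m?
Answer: 5329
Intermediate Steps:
d(m) = 0 (d(m) = 0*m = 0)
(78 + (-5 - 6*d(-1)))² = (78 + (-5 - 6*0))² = (78 + (-5 + 0))² = (78 - 5)² = 73² = 5329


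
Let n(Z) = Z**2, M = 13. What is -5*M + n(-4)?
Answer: -49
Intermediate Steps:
-5*M + n(-4) = -5*13 + (-4)**2 = -65 + 16 = -49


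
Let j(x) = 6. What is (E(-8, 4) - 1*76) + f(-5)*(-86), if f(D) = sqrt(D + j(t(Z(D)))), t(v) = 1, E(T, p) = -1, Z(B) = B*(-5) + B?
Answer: -163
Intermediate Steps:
Z(B) = -4*B (Z(B) = -5*B + B = -4*B)
f(D) = sqrt(6 + D) (f(D) = sqrt(D + 6) = sqrt(6 + D))
(E(-8, 4) - 1*76) + f(-5)*(-86) = (-1 - 1*76) + sqrt(6 - 5)*(-86) = (-1 - 76) + sqrt(1)*(-86) = -77 + 1*(-86) = -77 - 86 = -163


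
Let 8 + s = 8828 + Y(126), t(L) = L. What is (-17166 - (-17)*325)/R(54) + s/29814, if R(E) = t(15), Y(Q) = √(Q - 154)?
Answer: -57822079/74535 + I*√7/14907 ≈ -775.77 + 0.00017748*I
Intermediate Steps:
Y(Q) = √(-154 + Q)
s = 8820 + 2*I*√7 (s = -8 + (8828 + √(-154 + 126)) = -8 + (8828 + √(-28)) = -8 + (8828 + 2*I*√7) = 8820 + 2*I*√7 ≈ 8820.0 + 5.2915*I)
R(E) = 15
(-17166 - (-17)*325)/R(54) + s/29814 = (-17166 - (-17)*325)/15 + (8820 + 2*I*√7)/29814 = (-17166 - 1*(-5525))*(1/15) + (8820 + 2*I*√7)*(1/29814) = (-17166 + 5525)*(1/15) + (1470/4969 + I*√7/14907) = -11641*1/15 + (1470/4969 + I*√7/14907) = -11641/15 + (1470/4969 + I*√7/14907) = -57822079/74535 + I*√7/14907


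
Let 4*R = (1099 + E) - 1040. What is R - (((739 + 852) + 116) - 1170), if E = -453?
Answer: -1271/2 ≈ -635.50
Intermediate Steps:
R = -197/2 (R = ((1099 - 453) - 1040)/4 = (646 - 1040)/4 = (¼)*(-394) = -197/2 ≈ -98.500)
R - (((739 + 852) + 116) - 1170) = -197/2 - (((739 + 852) + 116) - 1170) = -197/2 - ((1591 + 116) - 1170) = -197/2 - (1707 - 1170) = -197/2 - 1*537 = -197/2 - 537 = -1271/2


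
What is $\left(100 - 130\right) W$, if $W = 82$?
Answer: $-2460$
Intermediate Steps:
$\left(100 - 130\right) W = \left(100 - 130\right) 82 = \left(-30\right) 82 = -2460$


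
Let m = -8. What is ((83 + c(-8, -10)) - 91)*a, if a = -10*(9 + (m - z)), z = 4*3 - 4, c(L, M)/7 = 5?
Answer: 1890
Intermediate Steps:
c(L, M) = 35 (c(L, M) = 7*5 = 35)
z = 8 (z = 12 - 4 = 8)
a = 70 (a = -10*(9 + (-8 - 1*8)) = -10*(9 + (-8 - 8)) = -10*(9 - 16) = -10*(-7) = 70)
((83 + c(-8, -10)) - 91)*a = ((83 + 35) - 91)*70 = (118 - 91)*70 = 27*70 = 1890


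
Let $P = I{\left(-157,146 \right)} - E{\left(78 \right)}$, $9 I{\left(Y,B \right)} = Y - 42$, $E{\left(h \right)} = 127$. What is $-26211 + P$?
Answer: $- \frac{237241}{9} \approx -26360.0$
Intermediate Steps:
$I{\left(Y,B \right)} = - \frac{14}{3} + \frac{Y}{9}$ ($I{\left(Y,B \right)} = \frac{Y - 42}{9} = \frac{-42 + Y}{9} = - \frac{14}{3} + \frac{Y}{9}$)
$P = - \frac{1342}{9}$ ($P = \left(- \frac{14}{3} + \frac{1}{9} \left(-157\right)\right) - 127 = \left(- \frac{14}{3} - \frac{157}{9}\right) - 127 = - \frac{199}{9} - 127 = - \frac{1342}{9} \approx -149.11$)
$-26211 + P = -26211 - \frac{1342}{9} = - \frac{237241}{9}$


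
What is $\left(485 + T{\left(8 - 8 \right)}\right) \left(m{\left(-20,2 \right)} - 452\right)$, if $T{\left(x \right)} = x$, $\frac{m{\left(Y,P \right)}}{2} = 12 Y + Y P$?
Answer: $-490820$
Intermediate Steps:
$m{\left(Y,P \right)} = 24 Y + 2 P Y$ ($m{\left(Y,P \right)} = 2 \left(12 Y + Y P\right) = 2 \left(12 Y + P Y\right) = 24 Y + 2 P Y$)
$\left(485 + T{\left(8 - 8 \right)}\right) \left(m{\left(-20,2 \right)} - 452\right) = \left(485 + \left(8 - 8\right)\right) \left(2 \left(-20\right) \left(12 + 2\right) - 452\right) = \left(485 + 0\right) \left(2 \left(-20\right) 14 - 452\right) = 485 \left(-560 - 452\right) = 485 \left(-1012\right) = -490820$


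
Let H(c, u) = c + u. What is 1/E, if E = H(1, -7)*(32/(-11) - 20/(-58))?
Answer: 319/4908 ≈ 0.064996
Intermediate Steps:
E = 4908/319 (E = (1 - 7)*(32/(-11) - 20/(-58)) = -6*(32*(-1/11) - 20*(-1/58)) = -6*(-32/11 + 10/29) = -6*(-818/319) = 4908/319 ≈ 15.386)
1/E = 1/(4908/319) = 319/4908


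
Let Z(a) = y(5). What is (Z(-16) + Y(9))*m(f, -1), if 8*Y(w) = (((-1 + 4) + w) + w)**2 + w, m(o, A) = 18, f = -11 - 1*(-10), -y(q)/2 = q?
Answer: 1665/2 ≈ 832.50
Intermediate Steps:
y(q) = -2*q
Z(a) = -10 (Z(a) = -2*5 = -10)
f = -1 (f = -11 + 10 = -1)
Y(w) = w/8 + (3 + 2*w)**2/8 (Y(w) = ((((-1 + 4) + w) + w)**2 + w)/8 = (((3 + w) + w)**2 + w)/8 = ((3 + 2*w)**2 + w)/8 = (w + (3 + 2*w)**2)/8 = w/8 + (3 + 2*w)**2/8)
(Z(-16) + Y(9))*m(f, -1) = (-10 + ((1/8)*9 + (3 + 2*9)**2/8))*18 = (-10 + (9/8 + (3 + 18)**2/8))*18 = (-10 + (9/8 + (1/8)*21**2))*18 = (-10 + (9/8 + (1/8)*441))*18 = (-10 + (9/8 + 441/8))*18 = (-10 + 225/4)*18 = (185/4)*18 = 1665/2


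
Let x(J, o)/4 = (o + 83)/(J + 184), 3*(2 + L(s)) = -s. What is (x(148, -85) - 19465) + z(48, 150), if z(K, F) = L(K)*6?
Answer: -1624561/83 ≈ -19573.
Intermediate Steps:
L(s) = -2 - s/3 (L(s) = -2 + (-s)/3 = -2 - s/3)
z(K, F) = -12 - 2*K (z(K, F) = (-2 - K/3)*6 = -12 - 2*K)
x(J, o) = 4*(83 + o)/(184 + J) (x(J, o) = 4*((o + 83)/(J + 184)) = 4*((83 + o)/(184 + J)) = 4*(83 + o)/(184 + J))
(x(148, -85) - 19465) + z(48, 150) = (4*(83 - 85)/(184 + 148) - 19465) + (-12 - 2*48) = (4*(-2)/332 - 19465) + (-12 - 96) = (4*(1/332)*(-2) - 19465) - 108 = (-2/83 - 19465) - 108 = -1615597/83 - 108 = -1624561/83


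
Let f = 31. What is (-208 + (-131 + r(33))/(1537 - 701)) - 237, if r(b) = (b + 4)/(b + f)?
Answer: -23817627/53504 ≈ -445.16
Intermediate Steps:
r(b) = (4 + b)/(31 + b) (r(b) = (b + 4)/(b + 31) = (4 + b)/(31 + b))
(-208 + (-131 + r(33))/(1537 - 701)) - 237 = (-208 + (-131 + (4 + 33)/(31 + 33))/(1537 - 701)) - 237 = (-208 + (-131 + 37/64)/836) - 237 = (-208 + (-131 + (1/64)*37)*(1/836)) - 237 = (-208 + (-131 + 37/64)*(1/836)) - 237 = (-208 - 8347/64*1/836) - 237 = (-208 - 8347/53504) - 237 = -11137179/53504 - 237 = -23817627/53504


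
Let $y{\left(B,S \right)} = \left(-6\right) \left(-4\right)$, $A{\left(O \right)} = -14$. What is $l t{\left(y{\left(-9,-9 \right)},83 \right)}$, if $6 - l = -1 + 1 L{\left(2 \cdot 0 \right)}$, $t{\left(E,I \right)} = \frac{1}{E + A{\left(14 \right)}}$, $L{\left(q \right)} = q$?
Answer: $\frac{7}{10} \approx 0.7$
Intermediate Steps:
$y{\left(B,S \right)} = 24$
$t{\left(E,I \right)} = \frac{1}{-14 + E}$ ($t{\left(E,I \right)} = \frac{1}{E - 14} = \frac{1}{-14 + E}$)
$l = 7$ ($l = 6 - \left(-1 + 1 \cdot 2 \cdot 0\right) = 6 - \left(-1 + 1 \cdot 0\right) = 6 - \left(-1 + 0\right) = 6 - -1 = 6 + 1 = 7$)
$l t{\left(y{\left(-9,-9 \right)},83 \right)} = \frac{7}{-14 + 24} = \frac{7}{10}$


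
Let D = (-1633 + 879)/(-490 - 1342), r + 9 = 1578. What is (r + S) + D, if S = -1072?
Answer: 455629/916 ≈ 497.41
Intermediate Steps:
r = 1569 (r = -9 + 1578 = 1569)
D = 377/916 (D = -754/(-1832) = -754*(-1/1832) = 377/916 ≈ 0.41157)
(r + S) + D = (1569 - 1072) + 377/916 = 497 + 377/916 = 455629/916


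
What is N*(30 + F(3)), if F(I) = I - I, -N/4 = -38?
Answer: 4560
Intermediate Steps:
N = 152 (N = -4*(-38) = 152)
F(I) = 0
N*(30 + F(3)) = 152*(30 + 0) = 152*30 = 4560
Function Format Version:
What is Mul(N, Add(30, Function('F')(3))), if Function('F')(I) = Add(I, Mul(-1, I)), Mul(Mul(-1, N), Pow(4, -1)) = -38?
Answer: 4560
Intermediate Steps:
N = 152 (N = Mul(-4, -38) = 152)
Function('F')(I) = 0
Mul(N, Add(30, Function('F')(3))) = Mul(152, Add(30, 0)) = Mul(152, 30) = 4560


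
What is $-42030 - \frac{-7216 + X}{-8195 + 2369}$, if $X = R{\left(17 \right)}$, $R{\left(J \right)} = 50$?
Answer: $- \frac{122436973}{2913} \approx -42031.0$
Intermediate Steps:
$X = 50$
$-42030 - \frac{-7216 + X}{-8195 + 2369} = -42030 - \frac{-7216 + 50}{-8195 + 2369} = -42030 - - \frac{7166}{-5826} = -42030 - \left(-7166\right) \left(- \frac{1}{5826}\right) = -42030 - \frac{3583}{2913} = - \frac{122436973}{2913}$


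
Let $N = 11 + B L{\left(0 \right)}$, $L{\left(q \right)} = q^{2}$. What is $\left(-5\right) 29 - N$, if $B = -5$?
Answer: $-156$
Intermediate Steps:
$N = 11$ ($N = 11 - 5 \cdot 0^{2} = 11 - 0 = 11 + 0 = 11$)
$\left(-5\right) 29 - N = \left(-5\right) 29 - 11 = -145 - 11 = -156$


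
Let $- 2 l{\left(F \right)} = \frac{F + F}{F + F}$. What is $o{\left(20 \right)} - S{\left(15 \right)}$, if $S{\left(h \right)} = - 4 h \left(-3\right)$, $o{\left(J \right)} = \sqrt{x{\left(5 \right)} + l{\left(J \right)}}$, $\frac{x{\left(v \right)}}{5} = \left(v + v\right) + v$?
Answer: $-180 + \frac{\sqrt{298}}{2} \approx -171.37$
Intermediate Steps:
$l{\left(F \right)} = - \frac{1}{2}$ ($l{\left(F \right)} = - \frac{\left(F + F\right) \frac{1}{F + F}}{2} = - \frac{2 F \frac{1}{2 F}}{2} = \left(- \frac{1}{2}\right) 1 = - \frac{1}{2}$)
$x{\left(v \right)} = 15 v$ ($x{\left(v \right)} = 5 \left(\left(v + v\right) + v\right) = 5 \left(2 v + v\right) = 5 \cdot 3 v = 15 v$)
$o{\left(J \right)} = \frac{\sqrt{298}}{2}$ ($o{\left(J \right)} = \sqrt{15 \cdot 5 - \frac{1}{2}} = \sqrt{75 - \frac{1}{2}} = \sqrt{\frac{149}{2}} = \frac{\sqrt{298}}{2}$)
$S{\left(h \right)} = 12 h$
$o{\left(20 \right)} - S{\left(15 \right)} = \frac{\sqrt{298}}{2} - 12 \cdot 15 = \frac{\sqrt{298}}{2} - 180 = -180 + \frac{\sqrt{298}}{2}$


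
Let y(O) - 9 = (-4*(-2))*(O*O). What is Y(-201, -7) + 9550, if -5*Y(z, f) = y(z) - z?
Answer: -275668/5 ≈ -55134.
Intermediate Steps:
y(O) = 9 + 8*O² (y(O) = 9 + (-4*(-2))*(O*O) = 9 + 8*O²)
Y(z, f) = -9/5 - 8*z²/5 + z/5 (Y(z, f) = -((9 + 8*z²) - z)/5 = -(9 - z + 8*z²)/5 = -9/5 - 8*z²/5 + z/5)
Y(-201, -7) + 9550 = (-9/5 - 8/5*(-201)² + (⅕)*(-201)) + 9550 = (-9/5 - 8/5*40401 - 201/5) + 9550 = (-9/5 - 323208/5 - 201/5) + 9550 = -323418/5 + 9550 = -275668/5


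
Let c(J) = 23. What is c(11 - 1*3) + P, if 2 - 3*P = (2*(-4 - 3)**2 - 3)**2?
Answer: -8954/3 ≈ -2984.7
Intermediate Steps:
P = -9023/3 (P = 2/3 - (2*(-4 - 3)**2 - 3)**2/3 = 2/3 - (2*(-7)**2 - 3)**2/3 = 2/3 - (2*49 - 3)**2/3 = 2/3 - (98 - 3)**2/3 = 2/3 - 1/3*95**2 = 2/3 - 1/3*9025 = 2/3 - 9025/3 = -9023/3 ≈ -3007.7)
c(11 - 1*3) + P = 23 - 9023/3 = -8954/3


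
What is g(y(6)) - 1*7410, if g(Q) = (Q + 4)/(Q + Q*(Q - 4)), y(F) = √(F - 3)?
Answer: -44467/6 - 5*√3/6 ≈ -7412.6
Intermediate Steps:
y(F) = √(-3 + F)
g(Q) = (4 + Q)/(Q + Q*(-4 + Q))
g(y(6)) - 1*7410 = (4 + √(-3 + 6))/((√(-3 + 6))*(-3 + √(-3 + 6))) - 1*7410 = (4 + √3)/((√3)*(-3 + √3)) - 7410 = (√3/3)*(4 + √3)/(-3 + √3) - 7410 = √3*(4 + √3)/(3*(-3 + √3)) - 7410 = -7410 + √3*(4 + √3)/(3*(-3 + √3))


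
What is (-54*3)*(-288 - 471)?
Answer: 122958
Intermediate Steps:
(-54*3)*(-288 - 471) = -162*(-759) = 122958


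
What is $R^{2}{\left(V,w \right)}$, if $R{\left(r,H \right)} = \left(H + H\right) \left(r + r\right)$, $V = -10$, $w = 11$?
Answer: $193600$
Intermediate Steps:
$R{\left(r,H \right)} = 4 H r$ ($R{\left(r,H \right)} = 2 H 2 r = 4 H r$)
$R^{2}{\left(V,w \right)} = \left(4 \cdot 11 \left(-10\right)\right)^{2} = \left(-440\right)^{2} = 193600$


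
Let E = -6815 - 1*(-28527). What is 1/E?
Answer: 1/21712 ≈ 4.6057e-5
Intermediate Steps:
E = 21712 (E = -6815 + 28527 = 21712)
1/E = 1/21712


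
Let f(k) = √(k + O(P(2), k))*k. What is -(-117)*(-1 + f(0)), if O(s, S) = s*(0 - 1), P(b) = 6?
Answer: -117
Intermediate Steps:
O(s, S) = -s (O(s, S) = s*(-1) = -s)
f(k) = k*√(-6 + k) (f(k) = √(k - 1*6)*k = √(k - 6)*k = √(-6 + k)*k = k*√(-6 + k))
-(-117)*(-1 + f(0)) = -(-117)*(-1 + 0*√(-6 + 0)) = -(-117)*(-1 + 0*√(-6)) = -(-117)*(-1 + 0*(I*√6)) = -(-117)*(-1 + 0) = -(-117)*(-1) = -117*1 = -117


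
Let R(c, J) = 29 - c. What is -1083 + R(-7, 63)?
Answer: -1047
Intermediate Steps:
-1083 + R(-7, 63) = -1083 + (29 - 1*(-7)) = -1083 + (29 + 7) = -1083 + 36 = -1047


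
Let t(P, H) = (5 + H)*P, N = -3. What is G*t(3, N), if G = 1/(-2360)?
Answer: -3/1180 ≈ -0.0025424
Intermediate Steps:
G = -1/2360 ≈ -0.00042373
t(P, H) = P*(5 + H)
G*t(3, N) = -3*(5 - 3)/2360 = -3*2/2360 = -1/2360*6 = -3/1180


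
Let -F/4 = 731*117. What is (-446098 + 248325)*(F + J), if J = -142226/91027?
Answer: 6158889960094766/91027 ≈ 6.7660e+10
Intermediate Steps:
F = -342108 (F = -2924*117 = -4*85527 = -342108)
J = -142226/91027 (J = -142226*1/91027 = -142226/91027 ≈ -1.5625)
(-446098 + 248325)*(F + J) = (-446098 + 248325)*(-342108 - 142226/91027) = -197773*(-31141207142/91027) = 6158889960094766/91027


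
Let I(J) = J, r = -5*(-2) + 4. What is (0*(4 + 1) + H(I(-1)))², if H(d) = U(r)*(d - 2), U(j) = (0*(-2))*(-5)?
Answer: 0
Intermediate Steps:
r = 14 (r = 10 + 4 = 14)
U(j) = 0 (U(j) = 0*(-5) = 0)
H(d) = 0 (H(d) = 0*(d - 2) = 0*(-2 + d) = 0)
(0*(4 + 1) + H(I(-1)))² = (0*(4 + 1) + 0)² = (0*5 + 0)² = (0 + 0)² = 0² = 0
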